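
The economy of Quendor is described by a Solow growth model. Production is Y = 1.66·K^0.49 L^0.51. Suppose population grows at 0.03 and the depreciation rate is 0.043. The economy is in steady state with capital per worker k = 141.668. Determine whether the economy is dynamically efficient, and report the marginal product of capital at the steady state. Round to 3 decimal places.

Capital per worker breaks even when investment replaces (n + δ)·k; here n + δ = 0.073.
MPK = 0.49·1.66·k^(0.49−1) = 0.49·1.66·141.668^(-0.51) ≈ 0.0650.
MPK < 0.073, so the economy is dynamically inefficient (over-saving).

dynamically inefficient; MPK ≈ 0.065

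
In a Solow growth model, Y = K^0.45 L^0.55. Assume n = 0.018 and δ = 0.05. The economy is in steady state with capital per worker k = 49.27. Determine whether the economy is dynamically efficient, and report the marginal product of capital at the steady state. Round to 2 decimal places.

Capital per worker breaks even when investment replaces (n + δ)·k; here n + δ = 0.068.
MPK = 0.45·k^(0.45−1) = 0.45·49.27^(-0.55) ≈ 0.0528.
MPK < 0.068, so the economy is dynamically inefficient (over-saving).

dynamically inefficient; MPK ≈ 0.05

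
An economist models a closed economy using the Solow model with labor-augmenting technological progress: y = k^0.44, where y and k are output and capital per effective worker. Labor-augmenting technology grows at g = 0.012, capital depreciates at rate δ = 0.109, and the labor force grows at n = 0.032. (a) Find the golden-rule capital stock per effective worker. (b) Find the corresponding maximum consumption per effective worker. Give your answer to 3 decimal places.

n + g + δ = 0.032 + 0.012 + 0.109 = 0.153.
Setting f'(k) = n+g+δ gives 0.44·k^(0.44−1) = 0.153, hence k_gold = (0.44/0.153)^(1/0.56) ≈ 6.5950.
y_gold = 6.5950^0.44 ≈ 2.2933; c_gold = y_gold − 0.153·k_gold ≈ 1.2842.

(a) k_gold ≈ 6.595; (b) c_gold ≈ 1.284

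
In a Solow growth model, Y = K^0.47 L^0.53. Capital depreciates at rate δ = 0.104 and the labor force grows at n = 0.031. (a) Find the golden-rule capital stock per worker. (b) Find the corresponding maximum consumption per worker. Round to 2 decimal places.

(a) k_gold ≈ 10.52; (b) c_gold ≈ 1.60

The effective depreciation rate is n + δ = 0.031 + 0.104 = 0.135.
Maximizing c = f(k) − (n+δ)·k gives f'(k) = n+δ, i.e. 0.47·k^(0.47−1) = 0.135, so k_gold = (0.47/0.135)^(1/0.53) ≈ 10.5244.
y_gold = 10.5244^0.47 ≈ 3.0230; c_gold = y_gold − 0.135·k_gold ≈ 1.6022.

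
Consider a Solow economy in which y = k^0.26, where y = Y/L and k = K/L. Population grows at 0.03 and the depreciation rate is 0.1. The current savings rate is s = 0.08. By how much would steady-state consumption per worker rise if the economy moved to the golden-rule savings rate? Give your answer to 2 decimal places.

Δc ≈ 0.17

Capital per worker breaks even when investment replaces (n + δ)·k; here n + δ = 0.13.
Current steady state (s = 0.08): k* = (0.08/0.13)^(1/0.74) ≈ 0.5189, y* = 0.5189^0.26 ≈ 0.8432, c* = (1−0.08)·0.8432 ≈ 0.7757.
Maximizing c = f(k) − (n+δ)·k gives f'(k) = n+δ, i.e. 0.26·k^(0.26−1) = 0.13, so k_gold = (0.26/0.13)^(1/0.74) ≈ 2.5515.
y_gold = 2.5515^0.26 ≈ 1.2758, c_gold = y_gold − 0.13·k_gold ≈ 0.9441.
Gain: Δc = 0.9441 − 0.7757 ≈ 0.1683.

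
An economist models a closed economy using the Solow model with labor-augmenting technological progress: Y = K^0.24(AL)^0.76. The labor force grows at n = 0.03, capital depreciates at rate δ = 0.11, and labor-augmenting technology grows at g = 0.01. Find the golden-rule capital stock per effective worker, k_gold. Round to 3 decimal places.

k_gold ≈ 1.856

Break-even investment rate: n + g + δ = 0.03 + 0.01 + 0.11 = 0.15.
Setting f'(k) = n+g+δ gives 0.24·k^(0.24−1) = 0.15, hence k_gold = (0.24/0.15)^(1/0.76) ≈ 1.8560.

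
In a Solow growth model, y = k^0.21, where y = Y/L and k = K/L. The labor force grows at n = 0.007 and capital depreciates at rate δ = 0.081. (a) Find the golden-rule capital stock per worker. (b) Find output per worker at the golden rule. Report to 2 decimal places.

n + δ = 0.007 + 0.081 = 0.088.
Setting f'(k) = n+δ gives 0.21·k^(0.21−1) = 0.088, hence k_gold = (0.21/0.088)^(1/0.79) ≈ 3.0071.
y_gold = 3.0071^0.21 ≈ 1.2601.

(a) k_gold ≈ 3.01; (b) y_gold ≈ 1.26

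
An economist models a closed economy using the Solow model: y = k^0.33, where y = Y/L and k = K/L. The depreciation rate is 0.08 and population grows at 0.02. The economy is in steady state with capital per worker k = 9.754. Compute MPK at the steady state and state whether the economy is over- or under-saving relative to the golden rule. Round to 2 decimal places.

The effective depreciation rate is n + δ = 0.02 + 0.08 = 0.1.
MPK = 0.33·k^(0.33−1) = 0.33·9.754^(-0.67) ≈ 0.0717.
MPK < 0.1, so the economy is dynamically inefficient (over-saving).

over-saving; MPK ≈ 0.07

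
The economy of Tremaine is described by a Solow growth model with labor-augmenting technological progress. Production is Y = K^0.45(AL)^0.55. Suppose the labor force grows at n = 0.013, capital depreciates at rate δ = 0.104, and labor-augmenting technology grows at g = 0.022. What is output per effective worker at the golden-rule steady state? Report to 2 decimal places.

y_gold ≈ 2.61

Capital per effective worker breaks even when investment replaces (n + g + δ)·k; here n + g + δ = 0.139.
Maximizing c = f(k) − (n+g+δ)·k gives f'(k) = n+g+δ, i.e. 0.45·k^(0.45−1) = 0.139, so k_gold = (0.45/0.139)^(1/0.55) ≈ 8.4651.
Output: y_gold = k_gold^0.45 = 8.4651^0.45 ≈ 2.6148.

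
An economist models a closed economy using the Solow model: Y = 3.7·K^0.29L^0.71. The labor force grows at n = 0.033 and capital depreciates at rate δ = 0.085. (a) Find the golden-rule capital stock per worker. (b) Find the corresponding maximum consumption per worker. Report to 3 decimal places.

(a) k_gold ≈ 22.403; (b) c_gold ≈ 6.472

Capital per worker breaks even when investment replaces (n + δ)·k; here n + δ = 0.118.
At the golden rule the marginal product of capital equals n+δ: 0.29·3.7·k^(0.29−1) = 0.118. Solving, k_gold = (0.29·3.7/0.118)^(1/0.71) ≈ 22.4030.
y_gold = 3.7·22.4030^0.29 ≈ 9.1157; c_gold = y_gold − 0.118·k_gold ≈ 6.4722.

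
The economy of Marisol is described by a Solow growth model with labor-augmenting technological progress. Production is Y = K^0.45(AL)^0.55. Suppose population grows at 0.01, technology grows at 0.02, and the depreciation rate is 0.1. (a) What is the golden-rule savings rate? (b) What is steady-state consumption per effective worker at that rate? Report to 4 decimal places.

(a) s_gold = 0.4500; (b) c_gold ≈ 1.5191

The effective depreciation rate is n + g + δ = 0.01 + 0.02 + 0.1 = 0.13.
For Cobb-Douglas, s_gold equals capital's share: s_gold = 0.45.
At the golden rule the marginal product of capital equals n+g+δ: 0.45·k^(0.45−1) = 0.13. Solving, k_gold = (0.45/0.13)^(1/0.55) ≈ 9.5607.
y_gold = 9.5607^0.45 ≈ 2.7620; c_gold = (1−0.45)·y_gold ≈ 1.5191.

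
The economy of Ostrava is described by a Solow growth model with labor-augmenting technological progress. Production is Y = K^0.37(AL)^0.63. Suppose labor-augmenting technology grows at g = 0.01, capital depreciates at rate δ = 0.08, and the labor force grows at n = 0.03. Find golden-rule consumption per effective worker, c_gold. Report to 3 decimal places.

c_gold ≈ 1.221

Break-even investment rate: n + g + δ = 0.03 + 0.01 + 0.08 = 0.12.
Setting f'(k) = n+g+δ gives 0.37·k^(0.37−1) = 0.12, hence k_gold = (0.37/0.12)^(1/0.63) ≈ 5.9734.
y_gold = 5.9734^0.37 ≈ 1.9373.
c_gold = y_gold − (n+g+δ)·k_gold = 1.9373 − 0.12·5.9734 ≈ 1.2205.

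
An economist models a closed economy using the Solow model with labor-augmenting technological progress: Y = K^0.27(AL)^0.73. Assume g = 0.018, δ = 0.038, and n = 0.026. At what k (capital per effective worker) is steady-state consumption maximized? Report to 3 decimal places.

Break-even investment rate: n + g + δ = 0.026 + 0.018 + 0.038 = 0.082.
Golden rule sets MPK = n+g+δ: 0.27·k^(0.27−1) = 0.082, so k_gold = (0.27/0.082)^(1/0.73) ≈ 5.1165.

k_gold ≈ 5.116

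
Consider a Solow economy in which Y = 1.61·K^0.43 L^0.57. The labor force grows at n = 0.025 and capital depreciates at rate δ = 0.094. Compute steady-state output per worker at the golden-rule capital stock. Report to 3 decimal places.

Capital per worker breaks even when investment replaces (n + δ)·k; here n + δ = 0.119.
At the golden rule the marginal product of capital equals n+δ: 0.43·1.61·k^(0.43−1) = 0.119. Solving, k_gold = (0.43·1.61/0.119)^(1/0.57) ≈ 21.9615.
Output: y_gold = 1.61·k_gold^0.43 = 1.61·21.9615^0.43 ≈ 6.0777.

y_gold ≈ 6.078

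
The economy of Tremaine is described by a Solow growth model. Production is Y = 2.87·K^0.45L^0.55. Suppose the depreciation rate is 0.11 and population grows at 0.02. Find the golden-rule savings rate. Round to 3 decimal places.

s_gold = 0.450

Break-even investment rate: n + δ = 0.02 + 0.11 = 0.13.
At the golden rule MPK = n+δ, and in any Cobb-Douglas steady state s = (n+δ)·k/y = MPK·k/y = capital's share 0.45.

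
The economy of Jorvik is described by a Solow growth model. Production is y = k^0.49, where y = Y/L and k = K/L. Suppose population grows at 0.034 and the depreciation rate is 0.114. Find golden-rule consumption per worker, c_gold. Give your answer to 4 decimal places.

Capital per worker breaks even when investment replaces (n + δ)·k; here n + δ = 0.148.
Setting f'(k) = n+δ gives 0.49·k^(0.49−1) = 0.148, hence k_gold = (0.49/0.148)^(1/0.51) ≈ 10.4587.
y_gold = 10.4587^0.49 ≈ 3.1590.
c_gold = y_gold − (n+δ)·k_gold = 3.1590 − 0.148·10.4587 ≈ 1.6111.

c_gold ≈ 1.6111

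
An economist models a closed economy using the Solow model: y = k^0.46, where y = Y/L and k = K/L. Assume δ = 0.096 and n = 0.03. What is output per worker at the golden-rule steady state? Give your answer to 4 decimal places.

Break-even investment rate: n + δ = 0.03 + 0.096 = 0.126.
Setting f'(k) = n+δ gives 0.46·k^(0.46−1) = 0.126, hence k_gold = (0.46/0.126)^(1/0.54) ≈ 11.0017.
Output: y_gold = k_gold^0.46 = 11.0017^0.46 ≈ 3.0135.

y_gold ≈ 3.0135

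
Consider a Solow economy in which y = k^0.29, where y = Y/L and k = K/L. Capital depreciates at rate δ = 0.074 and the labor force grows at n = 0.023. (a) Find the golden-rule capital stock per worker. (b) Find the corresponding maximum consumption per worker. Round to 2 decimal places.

(a) k_gold ≈ 4.68; (b) c_gold ≈ 1.11

n + δ = 0.023 + 0.074 = 0.097.
Maximizing c = f(k) − (n+δ)·k gives f'(k) = n+δ, i.e. 0.29·k^(0.29−1) = 0.097, so k_gold = (0.29/0.097)^(1/0.71) ≈ 4.6762.
y_gold = 4.6762^0.29 ≈ 1.5641; c_gold = y_gold − 0.097·k_gold ≈ 1.1105.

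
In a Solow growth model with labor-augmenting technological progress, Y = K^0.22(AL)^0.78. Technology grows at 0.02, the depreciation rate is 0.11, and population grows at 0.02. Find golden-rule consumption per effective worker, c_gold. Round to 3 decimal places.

c_gold ≈ 0.869

Capital per effective worker breaks even when investment replaces (n + g + δ)·k; here n + g + δ = 0.15.
Setting f'(k) = n+g+δ gives 0.22·k^(0.22−1) = 0.15, hence k_gold = (0.22/0.15)^(1/0.78) ≈ 1.6340.
y_gold = 1.6340^0.22 ≈ 1.1141.
c_gold = y_gold − (n+g+δ)·k_gold = 1.1141 − 0.15·1.6340 ≈ 0.8690.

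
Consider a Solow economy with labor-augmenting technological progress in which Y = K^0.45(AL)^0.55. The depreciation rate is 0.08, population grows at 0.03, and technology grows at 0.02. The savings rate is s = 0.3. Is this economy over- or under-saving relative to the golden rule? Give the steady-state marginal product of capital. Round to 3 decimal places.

Break-even investment rate: n + g + δ = 0.03 + 0.02 + 0.08 = 0.13.
Steady-state k*: s·k^0.45 = 0.13·k gives k* = (0.3/0.13)^(1/0.55) ≈ 4.5743.
MPK = 0.45·4.5743^(-0.55) ≈ 0.1950.
MPK > n+g+δ = 0.13, so the economy is dynamically efficient (under-saving).

under-saving; MPK ≈ 0.195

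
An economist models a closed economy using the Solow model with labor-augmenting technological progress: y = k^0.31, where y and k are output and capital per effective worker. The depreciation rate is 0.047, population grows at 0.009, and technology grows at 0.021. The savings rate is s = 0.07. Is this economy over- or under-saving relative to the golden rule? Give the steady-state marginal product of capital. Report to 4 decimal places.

under-saving; MPK ≈ 0.3410

n + g + δ = 0.009 + 0.021 + 0.047 = 0.077.
Steady-state k*: s·k^0.31 = 0.077·k gives k* = (0.07/0.077)^(1/0.69) ≈ 0.8710.
MPK = 0.31·0.8710^(-0.69) ≈ 0.3410.
MPK > n+g+δ = 0.077, so the economy is dynamically efficient (under-saving).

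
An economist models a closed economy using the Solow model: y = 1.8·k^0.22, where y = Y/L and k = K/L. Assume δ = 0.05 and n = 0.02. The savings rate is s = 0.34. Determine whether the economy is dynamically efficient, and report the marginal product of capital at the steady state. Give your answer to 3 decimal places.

dynamically inefficient; MPK ≈ 0.045

Break-even investment rate: n + δ = 0.02 + 0.05 = 0.07.
Steady-state k*: s·A·k^0.22 = 0.07·k gives k* = (0.34·1.8/0.07)^(1/0.78) ≈ 16.1157.
MPK = 0.22·1.8·16.1157^(-0.78) ≈ 0.0453.
MPK < n+δ = 0.07, so the economy is dynamically inefficient (over-saving).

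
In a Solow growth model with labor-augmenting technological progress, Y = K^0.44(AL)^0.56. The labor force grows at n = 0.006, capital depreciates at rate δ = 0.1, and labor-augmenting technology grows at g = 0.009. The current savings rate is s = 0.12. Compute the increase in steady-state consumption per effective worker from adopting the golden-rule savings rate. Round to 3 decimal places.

The effective depreciation rate is n + g + δ = 0.006 + 0.009 + 0.1 = 0.115.
Current steady state (s = 0.12): k* = (0.12/0.115)^(1/0.56) ≈ 1.0790, y* = 1.0790^0.44 ≈ 1.0340, c* = (1−0.12)·1.0340 ≈ 0.9099.
Maximizing c = f(k) − (n+g+δ)·k gives f'(k) = n+g+δ, i.e. 0.44·k^(0.44−1) = 0.115, so k_gold = (0.44/0.115)^(1/0.56) ≈ 10.9808.
y_gold = 10.9808^0.44 ≈ 2.8700, c_gold = y_gold − 0.115·k_gold ≈ 1.6072.
Gain: Δc = 1.6072 − 0.9099 ≈ 0.6973.

Δc ≈ 0.697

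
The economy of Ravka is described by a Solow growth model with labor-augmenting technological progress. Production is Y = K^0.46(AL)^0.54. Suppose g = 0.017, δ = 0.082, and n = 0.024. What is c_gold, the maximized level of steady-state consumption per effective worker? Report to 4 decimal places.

c_gold ≈ 1.6610

Capital per effective worker breaks even when investment replaces (n + g + δ)·k; here n + g + δ = 0.123.
At the golden rule the marginal product of capital equals n+g+δ: 0.46·k^(0.46−1) = 0.123. Solving, k_gold = (0.46/0.123)^(1/0.54) ≈ 11.5037.
y_gold = 11.5037^0.46 ≈ 3.0760.
c_gold = y_gold − (n+g+δ)·k_gold = 3.0760 − 0.123·11.5037 ≈ 1.6610.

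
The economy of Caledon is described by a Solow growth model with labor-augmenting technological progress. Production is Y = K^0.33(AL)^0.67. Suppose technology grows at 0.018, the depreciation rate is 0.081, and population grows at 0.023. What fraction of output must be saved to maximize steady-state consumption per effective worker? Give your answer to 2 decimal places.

Break-even investment rate: n + g + δ = 0.023 + 0.018 + 0.081 = 0.122.
At the golden rule MPK = n+g+δ, and in any Cobb-Douglas steady state s = (n+g+δ)·k/y = MPK·k/y = capital's share 0.33.

s_gold = 0.33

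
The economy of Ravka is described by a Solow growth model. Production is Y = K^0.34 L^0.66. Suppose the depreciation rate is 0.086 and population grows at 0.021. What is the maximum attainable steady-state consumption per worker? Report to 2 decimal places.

The effective depreciation rate is n + δ = 0.021 + 0.086 = 0.107.
At the golden rule the marginal product of capital equals n+δ: 0.34·k^(0.34−1) = 0.107. Solving, k_gold = (0.34/0.107)^(1/0.66) ≈ 5.7643.
y_gold = 5.7643^0.34 ≈ 1.8141.
c_gold = y_gold − (n+δ)·k_gold = 1.8141 − 0.107·5.7643 ≈ 1.1973.

c_gold ≈ 1.20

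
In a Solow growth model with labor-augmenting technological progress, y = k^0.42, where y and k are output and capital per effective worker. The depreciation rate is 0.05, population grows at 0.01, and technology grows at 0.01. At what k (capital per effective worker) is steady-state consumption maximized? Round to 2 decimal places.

k_gold ≈ 21.96

n + g + δ = 0.01 + 0.01 + 0.05 = 0.07.
Golden rule sets MPK = n+g+δ: 0.42·k^(0.42−1) = 0.07, so k_gold = (0.42/0.07)^(1/0.58) ≈ 21.9604.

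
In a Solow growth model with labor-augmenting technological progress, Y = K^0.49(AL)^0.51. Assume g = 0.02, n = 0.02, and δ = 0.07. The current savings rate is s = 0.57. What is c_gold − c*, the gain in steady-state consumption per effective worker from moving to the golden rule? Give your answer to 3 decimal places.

The effective depreciation rate is n + g + δ = 0.02 + 0.02 + 0.07 = 0.11.
Current steady state (s = 0.57): k* = (0.57/0.11)^(1/0.51) ≈ 25.1736, y* = 25.1736^0.49 ≈ 4.8581, c* = (1−0.57)·4.8581 ≈ 2.0890.
Maximizing c = f(k) − (n+g+δ)·k gives f'(k) = n+g+δ, i.e. 0.49·k^(0.49−1) = 0.11, so k_gold = (0.49/0.11)^(1/0.51) ≈ 18.7139.
y_gold = 18.7139^0.49 ≈ 4.2011, c_gold = y_gold − 0.11·k_gold ≈ 2.1425.
Gain: Δc = 2.1425 − 2.0890 ≈ 0.0536.

Δc ≈ 0.054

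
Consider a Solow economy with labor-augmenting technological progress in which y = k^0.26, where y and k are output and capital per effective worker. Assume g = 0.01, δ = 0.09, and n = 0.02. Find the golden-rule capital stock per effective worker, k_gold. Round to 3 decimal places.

Capital per effective worker breaks even when investment replaces (n + g + δ)·k; here n + g + δ = 0.12.
Golden rule sets MPK = n+g+δ: 0.26·k^(0.26−1) = 0.12, so k_gold = (0.26/0.12)^(1/0.74) ≈ 2.8430.

k_gold ≈ 2.843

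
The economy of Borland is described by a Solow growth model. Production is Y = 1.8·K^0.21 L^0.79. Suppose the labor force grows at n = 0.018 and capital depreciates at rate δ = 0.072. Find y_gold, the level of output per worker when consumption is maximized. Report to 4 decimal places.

n + δ = 0.018 + 0.072 = 0.09.
Setting f'(k) = n+δ gives 0.21·1.8·k^(0.21−1) = 0.09, hence k_gold = (0.21·1.8/0.09)^(1/0.79) ≈ 6.1507.
Output: y_gold = 1.8·k_gold^0.21 = 1.8·6.1507^0.21 ≈ 2.6360.

y_gold ≈ 2.6360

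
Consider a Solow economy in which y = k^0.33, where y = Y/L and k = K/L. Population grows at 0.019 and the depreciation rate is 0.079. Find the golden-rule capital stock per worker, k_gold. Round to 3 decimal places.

k_gold ≈ 6.123

The effective depreciation rate is n + δ = 0.019 + 0.079 = 0.098.
At the golden rule the marginal product of capital equals n+δ: 0.33·k^(0.33−1) = 0.098. Solving, k_gold = (0.33/0.098)^(1/0.67) ≈ 6.1235.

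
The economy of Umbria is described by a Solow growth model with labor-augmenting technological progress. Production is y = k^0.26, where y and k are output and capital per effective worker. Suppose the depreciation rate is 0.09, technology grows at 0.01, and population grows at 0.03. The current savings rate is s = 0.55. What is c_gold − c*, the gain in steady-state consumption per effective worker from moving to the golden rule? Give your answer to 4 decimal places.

The effective depreciation rate is n + g + δ = 0.03 + 0.01 + 0.09 = 0.13.
Current steady state (s = 0.55): k* = (0.55/0.13)^(1/0.74) ≈ 7.0228, y* = 7.0228^0.26 ≈ 1.6599, c* = (1−0.55)·1.6599 ≈ 0.7470.
Golden rule sets MPK = n+g+δ: 0.26·k^(0.26−1) = 0.13, so k_gold = (0.26/0.13)^(1/0.74) ≈ 2.5515.
y_gold = 2.5515^0.26 ≈ 1.2758, c_gold = y_gold − 0.13·k_gold ≈ 0.9441.
Gain: Δc = 0.9441 − 0.7470 ≈ 0.1971.

Δc ≈ 0.1971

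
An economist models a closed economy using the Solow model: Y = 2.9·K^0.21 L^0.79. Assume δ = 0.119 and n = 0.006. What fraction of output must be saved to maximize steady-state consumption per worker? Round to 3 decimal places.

Break-even investment rate: n + δ = 0.006 + 0.119 = 0.125.
At the golden rule MPK = n+δ, and in any Cobb-Douglas steady state s = (n+δ)·k/y = MPK·k/y = capital's share 0.21.

s_gold = 0.210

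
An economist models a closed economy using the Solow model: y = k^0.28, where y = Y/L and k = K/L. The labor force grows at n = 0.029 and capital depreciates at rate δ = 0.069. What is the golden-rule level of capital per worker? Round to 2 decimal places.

k_gold ≈ 4.30

The effective depreciation rate is n + δ = 0.029 + 0.069 = 0.098.
Setting f'(k) = n+δ gives 0.28·k^(0.28−1) = 0.098, hence k_gold = (0.28/0.098)^(1/0.72) ≈ 4.2977.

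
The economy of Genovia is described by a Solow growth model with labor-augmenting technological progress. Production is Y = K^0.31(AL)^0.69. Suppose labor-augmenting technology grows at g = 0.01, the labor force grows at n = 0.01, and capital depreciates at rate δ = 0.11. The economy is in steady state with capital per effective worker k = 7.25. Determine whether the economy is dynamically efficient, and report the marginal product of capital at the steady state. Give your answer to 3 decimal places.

dynamically inefficient; MPK ≈ 0.079

The effective depreciation rate is n + g + δ = 0.01 + 0.01 + 0.11 = 0.13.
MPK = 0.31·k^(0.31−1) = 0.31·7.25^(-0.69) ≈ 0.0790.
MPK < 0.13, so the economy is dynamically inefficient (over-saving).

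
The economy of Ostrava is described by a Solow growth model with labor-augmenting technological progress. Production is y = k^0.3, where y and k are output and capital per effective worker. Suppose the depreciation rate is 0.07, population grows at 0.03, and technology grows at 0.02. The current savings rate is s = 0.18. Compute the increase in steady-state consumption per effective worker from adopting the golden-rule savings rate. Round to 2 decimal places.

Capital per effective worker breaks even when investment replaces (n + g + δ)·k; here n + g + δ = 0.12.
Current steady state (s = 0.18): k* = (0.18/0.12)^(1/0.7) ≈ 1.7847, y* = 1.7847^0.3 ≈ 1.1898, c* = (1−0.18)·1.1898 ≈ 0.9756.
At the golden rule the marginal product of capital equals n+g+δ: 0.3·k^(0.3−1) = 0.12. Solving, k_gold = (0.3/0.12)^(1/0.7) ≈ 3.7024.
y_gold = 3.7024^0.3 ≈ 1.4810, c_gold = y_gold − 0.12·k_gold ≈ 1.0367.
Gain: Δc = 1.0367 − 0.9756 ≈ 0.0611.

Δc ≈ 0.06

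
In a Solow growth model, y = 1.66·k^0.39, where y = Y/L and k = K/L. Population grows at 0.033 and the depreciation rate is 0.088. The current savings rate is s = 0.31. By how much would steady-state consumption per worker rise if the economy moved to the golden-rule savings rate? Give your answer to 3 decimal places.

Δc ≈ 0.069

Break-even investment rate: n + δ = 0.033 + 0.088 = 0.121.
Current steady state (s = 0.31): k* = (0.31·1.66/0.121)^(1/0.61) ≈ 10.7308, y* = 1.66·10.7308^0.39 ≈ 4.1885, c* = (1−0.31)·4.1885 ≈ 2.8900.
At the golden rule the marginal product of capital equals n+δ: 0.39·1.66·k^(0.39−1) = 0.121. Solving, k_gold = (0.39·1.66/0.121)^(1/0.61) ≈ 15.6343.
y_gold = 1.66·15.6343^0.39 ≈ 4.8506, c_gold = y_gold − 0.121·k_gold ≈ 2.9589.
Gain: Δc = 2.9589 − 2.8900 ≈ 0.0689.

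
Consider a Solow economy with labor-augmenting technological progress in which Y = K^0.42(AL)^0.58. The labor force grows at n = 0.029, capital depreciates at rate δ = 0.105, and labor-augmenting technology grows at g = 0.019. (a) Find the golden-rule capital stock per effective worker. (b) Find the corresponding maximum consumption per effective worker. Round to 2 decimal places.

n + g + δ = 0.029 + 0.019 + 0.105 = 0.153.
At the golden rule the marginal product of capital equals n+g+δ: 0.42·k^(0.42−1) = 0.153. Solving, k_gold = (0.42/0.153)^(1/0.58) ≈ 5.7034.
y_gold = 5.7034^0.42 ≈ 2.0777; c_gold = y_gold − 0.153·k_gold ≈ 1.2050.

(a) k_gold ≈ 5.70; (b) c_gold ≈ 1.21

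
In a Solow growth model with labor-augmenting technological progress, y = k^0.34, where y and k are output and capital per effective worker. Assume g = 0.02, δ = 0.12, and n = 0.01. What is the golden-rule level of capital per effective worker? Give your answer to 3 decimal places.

k_gold ≈ 3.455

n + g + δ = 0.01 + 0.02 + 0.12 = 0.15.
At the golden rule the marginal product of capital equals n+g+δ: 0.34·k^(0.34−1) = 0.15. Solving, k_gold = (0.34/0.15)^(1/0.66) ≈ 3.4551.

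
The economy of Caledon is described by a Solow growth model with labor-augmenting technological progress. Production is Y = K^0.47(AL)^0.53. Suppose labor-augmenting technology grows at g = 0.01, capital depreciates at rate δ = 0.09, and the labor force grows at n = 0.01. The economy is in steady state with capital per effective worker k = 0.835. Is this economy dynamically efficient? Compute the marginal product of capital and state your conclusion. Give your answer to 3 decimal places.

dynamically efficient; MPK ≈ 0.517

Capital per effective worker breaks even when investment replaces (n + g + δ)·k; here n + g + δ = 0.11.
MPK = 0.47·k^(0.47−1) = 0.47·0.835^(-0.53) ≈ 0.5171.
MPK > 0.11, so the economy is dynamically efficient (under-saving).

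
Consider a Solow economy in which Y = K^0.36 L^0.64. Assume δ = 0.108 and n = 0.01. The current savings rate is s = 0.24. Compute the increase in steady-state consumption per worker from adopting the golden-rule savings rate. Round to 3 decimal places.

The effective depreciation rate is n + δ = 0.01 + 0.108 = 0.118.
Current steady state (s = 0.24): k* = (0.24/0.118)^(1/0.64) ≈ 3.0322, y* = 3.0322^0.36 ≈ 1.4909, c* = (1−0.24)·1.4909 ≈ 1.1330.
Maximizing c = f(k) − (n+δ)·k gives f'(k) = n+δ, i.e. 0.36·k^(0.36−1) = 0.118, so k_gold = (0.36/0.118)^(1/0.64) ≈ 5.7136.
y_gold = 5.7136^0.36 ≈ 1.8728, c_gold = y_gold − 0.118·k_gold ≈ 1.1986.
Gain: Δc = 1.1986 − 1.1330 ≈ 0.0655.

Δc ≈ 0.066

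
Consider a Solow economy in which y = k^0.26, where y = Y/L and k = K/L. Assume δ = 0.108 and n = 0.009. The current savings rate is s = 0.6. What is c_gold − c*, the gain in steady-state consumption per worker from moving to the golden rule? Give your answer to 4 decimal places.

Δc ≈ 0.2693

The effective depreciation rate is n + δ = 0.009 + 0.108 = 0.117.
Current steady state (s = 0.6): k* = (0.6/0.117)^(1/0.74) ≈ 9.1078, y* = 9.1078^0.26 ≈ 1.7760, c* = (1−0.6)·1.7760 ≈ 0.7104.
Golden rule sets MPK = n+δ: 0.26·k^(0.26−1) = 0.117, so k_gold = (0.26/0.117)^(1/0.74) ≈ 2.9419.
y_gold = 2.9419^0.26 ≈ 1.3239, c_gold = y_gold − 0.117·k_gold ≈ 0.9797.
Gain: Δc = 0.9797 − 0.7104 ≈ 0.2693.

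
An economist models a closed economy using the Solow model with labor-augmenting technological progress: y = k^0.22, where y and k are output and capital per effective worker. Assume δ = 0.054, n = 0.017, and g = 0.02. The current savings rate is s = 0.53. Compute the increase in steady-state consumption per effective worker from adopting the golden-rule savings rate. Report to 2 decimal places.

Break-even investment rate: n + g + δ = 0.017 + 0.02 + 0.054 = 0.091.
Current steady state (s = 0.53): k* = (0.53/0.091)^(1/0.78) ≈ 9.5735, y* = 9.5735^0.22 ≈ 1.6437, c* = (1−0.53)·1.6437 ≈ 0.7726.
Setting f'(k) = n+g+δ gives 0.22·k^(0.22−1) = 0.091, hence k_gold = (0.22/0.091)^(1/0.78) ≈ 3.1011.
y_gold = 3.1011^0.22 ≈ 1.2827, c_gold = y_gold − 0.091·k_gold ≈ 1.0005.
Gain: Δc = 1.0005 − 0.7726 ≈ 0.2280.

Δc ≈ 0.23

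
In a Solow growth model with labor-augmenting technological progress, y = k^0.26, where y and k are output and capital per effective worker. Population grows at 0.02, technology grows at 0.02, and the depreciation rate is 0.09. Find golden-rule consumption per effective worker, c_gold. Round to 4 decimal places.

c_gold ≈ 0.9441

The effective depreciation rate is n + g + δ = 0.02 + 0.02 + 0.09 = 0.13.
Setting f'(k) = n+g+δ gives 0.26·k^(0.26−1) = 0.13, hence k_gold = (0.26/0.13)^(1/0.74) ≈ 2.5515.
y_gold = 2.5515^0.26 ≈ 1.2758.
c_gold = y_gold − (n+g+δ)·k_gold = 1.2758 − 0.13·2.5515 ≈ 0.9441.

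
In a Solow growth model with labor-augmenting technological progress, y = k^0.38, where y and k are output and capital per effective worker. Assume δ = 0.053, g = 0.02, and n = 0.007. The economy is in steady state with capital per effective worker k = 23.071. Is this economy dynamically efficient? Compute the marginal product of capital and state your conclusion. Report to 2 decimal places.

Capital per effective worker breaks even when investment replaces (n + g + δ)·k; here n + g + δ = 0.08.
MPK = 0.38·k^(0.38−1) = 0.38·23.071^(-0.62) ≈ 0.0543.
MPK < 0.08, so the economy is dynamically inefficient (over-saving).

dynamically inefficient; MPK ≈ 0.05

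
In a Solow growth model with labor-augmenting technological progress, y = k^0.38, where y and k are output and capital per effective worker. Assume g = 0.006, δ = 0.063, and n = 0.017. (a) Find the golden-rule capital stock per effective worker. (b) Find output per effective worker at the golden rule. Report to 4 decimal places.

(a) k_gold ≈ 10.9846; (b) y_gold ≈ 2.4860

n + g + δ = 0.017 + 0.006 + 0.063 = 0.086.
At the golden rule the marginal product of capital equals n+g+δ: 0.38·k^(0.38−1) = 0.086. Solving, k_gold = (0.38/0.086)^(1/0.62) ≈ 10.9846.
y_gold = 10.9846^0.38 ≈ 2.4860.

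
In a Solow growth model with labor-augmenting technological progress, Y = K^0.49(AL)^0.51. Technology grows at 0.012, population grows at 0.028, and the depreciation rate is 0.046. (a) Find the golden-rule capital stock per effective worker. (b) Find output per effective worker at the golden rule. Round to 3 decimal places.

Capital per effective worker breaks even when investment replaces (n + g + δ)·k; here n + g + δ = 0.086.
At the golden rule the marginal product of capital equals n+g+δ: 0.49·k^(0.49−1) = 0.086. Solving, k_gold = (0.49/0.086)^(1/0.51) ≈ 30.3222.
y_gold = 30.3222^0.49 ≈ 5.3218.

(a) k_gold ≈ 30.322; (b) y_gold ≈ 5.322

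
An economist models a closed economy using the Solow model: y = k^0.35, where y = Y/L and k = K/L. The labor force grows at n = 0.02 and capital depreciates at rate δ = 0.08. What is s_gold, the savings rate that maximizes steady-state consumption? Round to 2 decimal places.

The effective depreciation rate is n + δ = 0.02 + 0.08 = 0.1.
At the golden rule MPK = n+δ, and in any Cobb-Douglas steady state s = (n+δ)·k/y = MPK·k/y = capital's share 0.35.

s_gold = 0.35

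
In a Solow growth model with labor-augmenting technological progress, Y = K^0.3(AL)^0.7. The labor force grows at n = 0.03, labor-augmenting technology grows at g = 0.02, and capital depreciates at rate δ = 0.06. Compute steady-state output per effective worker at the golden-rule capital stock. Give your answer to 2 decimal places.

Capital per effective worker breaks even when investment replaces (n + g + δ)·k; here n + g + δ = 0.11.
Maximizing c = f(k) − (n+g+δ)·k gives f'(k) = n+g+δ, i.e. 0.3·k^(0.3−1) = 0.11, so k_gold = (0.3/0.11)^(1/0.7) ≈ 4.1925.
Output: y_gold = k_gold^0.3 = 4.1925^0.3 ≈ 1.5372.

y_gold ≈ 1.54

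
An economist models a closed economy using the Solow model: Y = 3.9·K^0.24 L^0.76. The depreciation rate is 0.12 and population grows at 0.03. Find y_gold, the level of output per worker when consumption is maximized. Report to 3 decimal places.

y_gold ≈ 6.953

The effective depreciation rate is n + δ = 0.03 + 0.12 = 0.15.
At the golden rule the marginal product of capital equals n+δ: 0.24·3.9·k^(0.24−1) = 0.15. Solving, k_gold = (0.24·3.9/0.15)^(1/0.76) ≈ 11.1249.
Output: y_gold = 3.9·k_gold^0.24 = 3.9·11.1249^0.24 ≈ 6.9531.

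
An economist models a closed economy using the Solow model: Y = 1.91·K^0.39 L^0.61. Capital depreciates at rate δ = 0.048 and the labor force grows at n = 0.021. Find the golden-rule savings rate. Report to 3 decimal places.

s_gold = 0.390

The effective depreciation rate is n + δ = 0.021 + 0.048 = 0.069.
At the golden rule MPK = n+δ, and in any Cobb-Douglas steady state s = (n+δ)·k/y = MPK·k/y = capital's share 0.39.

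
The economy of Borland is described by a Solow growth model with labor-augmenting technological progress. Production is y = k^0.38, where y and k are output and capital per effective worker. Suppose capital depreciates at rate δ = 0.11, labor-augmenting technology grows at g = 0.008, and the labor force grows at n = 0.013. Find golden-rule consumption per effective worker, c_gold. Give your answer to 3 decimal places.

n + g + δ = 0.013 + 0.008 + 0.11 = 0.131.
Maximizing c = f(k) − (n+g+δ)·k gives f'(k) = n+g+δ, i.e. 0.38·k^(0.38−1) = 0.131, so k_gold = (0.38/0.131)^(1/0.62) ≈ 5.5717.
y_gold = 5.5717^0.38 ≈ 1.9208.
c_gold = y_gold − (n+g+δ)·k_gold = 1.9208 − 0.131·5.5717 ≈ 1.1909.

c_gold ≈ 1.191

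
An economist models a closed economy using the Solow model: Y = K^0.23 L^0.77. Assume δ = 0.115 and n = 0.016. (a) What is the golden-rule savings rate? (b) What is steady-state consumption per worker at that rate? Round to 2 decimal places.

(a) s_gold = 0.23; (b) c_gold ≈ 0.91

n + δ = 0.016 + 0.115 = 0.131.
For Cobb-Douglas, s_gold equals capital's share: s_gold = 0.23.
Maximizing c = f(k) − (n+δ)·k gives f'(k) = n+δ, i.e. 0.23·k^(0.23−1) = 0.131, so k_gold = (0.23/0.131)^(1/0.77) ≈ 2.0772.
y_gold = 2.0772^0.23 ≈ 1.1831; c_gold = (1−0.23)·y_gold ≈ 0.9110.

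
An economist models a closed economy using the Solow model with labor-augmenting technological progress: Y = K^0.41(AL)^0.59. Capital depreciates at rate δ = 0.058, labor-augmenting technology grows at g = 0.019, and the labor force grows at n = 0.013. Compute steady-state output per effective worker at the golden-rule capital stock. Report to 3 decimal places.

y_gold ≈ 2.868

The effective depreciation rate is n + g + δ = 0.013 + 0.019 + 0.058 = 0.09.
Golden rule sets MPK = n+g+δ: 0.41·k^(0.41−1) = 0.09, so k_gold = (0.41/0.09)^(1/0.59) ≈ 13.0669.
Output: y_gold = k_gold^0.41 = 13.0669^0.41 ≈ 2.8683.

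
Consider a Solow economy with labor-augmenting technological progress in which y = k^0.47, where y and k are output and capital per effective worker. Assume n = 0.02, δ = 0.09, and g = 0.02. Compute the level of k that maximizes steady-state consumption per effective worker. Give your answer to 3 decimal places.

k_gold ≈ 11.301

The effective depreciation rate is n + g + δ = 0.02 + 0.02 + 0.09 = 0.13.
Setting f'(k) = n+g+δ gives 0.47·k^(0.47−1) = 0.13, hence k_gold = (0.47/0.13)^(1/0.53) ≈ 11.3011.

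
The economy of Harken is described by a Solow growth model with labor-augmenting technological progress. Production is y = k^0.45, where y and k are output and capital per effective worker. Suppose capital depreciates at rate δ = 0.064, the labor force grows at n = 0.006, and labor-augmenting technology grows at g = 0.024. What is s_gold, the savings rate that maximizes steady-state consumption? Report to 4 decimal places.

Capital per effective worker breaks even when investment replaces (n + g + δ)·k; here n + g + δ = 0.094.
At the golden rule MPK = n+g+δ, and in any Cobb-Douglas steady state s = (n+g+δ)·k/y = MPK·k/y = capital's share 0.45.

s_gold = 0.4500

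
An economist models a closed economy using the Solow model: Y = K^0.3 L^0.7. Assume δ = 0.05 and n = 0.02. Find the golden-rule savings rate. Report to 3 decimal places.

The effective depreciation rate is n + δ = 0.02 + 0.05 = 0.07.
At the golden rule MPK = n+δ, and in any Cobb-Douglas steady state s = (n+δ)·k/y = MPK·k/y = capital's share 0.3.

s_gold = 0.300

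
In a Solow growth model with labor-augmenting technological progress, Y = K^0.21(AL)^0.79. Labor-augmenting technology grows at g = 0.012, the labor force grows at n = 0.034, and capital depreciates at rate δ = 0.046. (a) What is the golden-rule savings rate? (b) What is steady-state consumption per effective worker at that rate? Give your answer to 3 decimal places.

(a) s_gold = 0.210; (b) c_gold ≈ 0.984

Break-even investment rate: n + g + δ = 0.034 + 0.012 + 0.046 = 0.092.
For Cobb-Douglas, s_gold equals capital's share: s_gold = 0.21.
Setting f'(k) = n+g+δ gives 0.21·k^(0.21−1) = 0.092, hence k_gold = (0.21/0.092)^(1/0.79) ≈ 2.8426.
y_gold = 2.8426^0.21 ≈ 1.2453; c_gold = (1−0.21)·y_gold ≈ 0.9838.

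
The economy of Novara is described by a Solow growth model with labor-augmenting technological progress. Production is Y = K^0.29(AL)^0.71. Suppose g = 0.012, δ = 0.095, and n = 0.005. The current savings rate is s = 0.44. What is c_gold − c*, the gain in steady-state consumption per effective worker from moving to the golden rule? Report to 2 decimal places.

Δc ≈ 0.07

The effective depreciation rate is n + g + δ = 0.005 + 0.012 + 0.095 = 0.112.
Current steady state (s = 0.44): k* = (0.44/0.112)^(1/0.71) ≈ 6.8699, y* = 6.8699^0.29 ≈ 1.7487, c* = (1−0.44)·1.7487 ≈ 0.9793.
Setting f'(k) = n+g+δ gives 0.29·k^(0.29−1) = 0.112, hence k_gold = (0.29/0.112)^(1/0.71) ≈ 3.8189.
y_gold = 3.8189^0.29 ≈ 1.4749, c_gold = y_gold − 0.112·k_gold ≈ 1.0472.
Gain: Δc = 1.0472 − 0.9793 ≈ 0.0679.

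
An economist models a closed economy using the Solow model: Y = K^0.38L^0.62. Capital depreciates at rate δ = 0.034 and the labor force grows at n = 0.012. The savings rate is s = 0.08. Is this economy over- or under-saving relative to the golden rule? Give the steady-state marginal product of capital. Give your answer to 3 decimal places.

under-saving; MPK ≈ 0.218

Capital per worker breaks even when investment replaces (n + δ)·k; here n + δ = 0.046.
Steady-state k*: s·k^0.38 = 0.046·k gives k* = (0.08/0.046)^(1/0.62) ≈ 2.4414.
MPK = 0.38·2.4414^(-0.62) ≈ 0.2185.
MPK > n+δ = 0.046, so the economy is dynamically efficient (under-saving).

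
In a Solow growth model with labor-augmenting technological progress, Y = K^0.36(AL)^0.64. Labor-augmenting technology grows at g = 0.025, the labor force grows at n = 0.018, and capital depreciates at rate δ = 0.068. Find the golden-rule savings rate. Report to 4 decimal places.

Break-even investment rate: n + g + δ = 0.018 + 0.025 + 0.068 = 0.111.
At the golden rule MPK = n+g+δ, and in any Cobb-Douglas steady state s = (n+g+δ)·k/y = MPK·k/y = capital's share 0.36.

s_gold = 0.3600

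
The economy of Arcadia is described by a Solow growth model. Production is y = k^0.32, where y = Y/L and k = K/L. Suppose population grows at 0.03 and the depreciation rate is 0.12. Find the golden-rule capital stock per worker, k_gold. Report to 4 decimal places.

k_gold ≈ 3.0473

Capital per worker breaks even when investment replaces (n + δ)·k; here n + δ = 0.15.
At the golden rule the marginal product of capital equals n+δ: 0.32·k^(0.32−1) = 0.15. Solving, k_gold = (0.32/0.15)^(1/0.68) ≈ 3.0473.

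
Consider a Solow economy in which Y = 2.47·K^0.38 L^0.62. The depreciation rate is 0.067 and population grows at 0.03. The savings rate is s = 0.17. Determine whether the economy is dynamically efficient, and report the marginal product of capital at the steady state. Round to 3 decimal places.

Capital per worker breaks even when investment replaces (n + δ)·k; here n + δ = 0.097.
Steady-state k*: s·A·k^0.38 = 0.097·k gives k* = (0.17·2.47/0.097)^(1/0.62) ≈ 10.6270.
MPK = 0.38·2.47·10.6270^(-0.62) ≈ 0.2168.
MPK > n+δ = 0.097, so the economy is dynamically efficient (under-saving).

dynamically efficient; MPK ≈ 0.217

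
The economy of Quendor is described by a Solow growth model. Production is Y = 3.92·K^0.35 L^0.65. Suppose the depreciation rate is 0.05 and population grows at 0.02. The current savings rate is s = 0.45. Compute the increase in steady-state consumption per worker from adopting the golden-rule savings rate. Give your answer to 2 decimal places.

Capital per worker breaks even when investment replaces (n + δ)·k; here n + δ = 0.07.
Current steady state (s = 0.45): k* = (0.45·3.92/0.07)^(1/0.65) ≈ 143.2191, y* = 3.92·143.2191^0.35 ≈ 22.2785, c* = (1−0.45)·22.2785 ≈ 12.2532.
Maximizing c = f(k) − (n+δ)·k gives f'(k) = n+δ, i.e. 0.35·3.92·k^(0.35−1) = 0.07, so k_gold = (0.35·3.92/0.07)^(1/0.65) ≈ 97.2940.
y_gold = 3.92·97.2940^0.35 ≈ 19.4588, c_gold = y_gold − 0.07·k_gold ≈ 12.6482.
Gain: Δc = 12.6482 − 12.2532 ≈ 0.3950.

Δc ≈ 0.40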